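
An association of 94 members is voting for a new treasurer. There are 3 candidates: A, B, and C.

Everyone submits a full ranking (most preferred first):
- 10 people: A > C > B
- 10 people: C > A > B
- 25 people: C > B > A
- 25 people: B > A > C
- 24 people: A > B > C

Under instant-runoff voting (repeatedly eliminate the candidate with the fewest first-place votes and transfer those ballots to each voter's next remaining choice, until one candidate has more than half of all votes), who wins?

Round 1: A 34, B 25, C 35. B eliminated.
Round 2: A 59, C 35. A has a majority (≥48).

A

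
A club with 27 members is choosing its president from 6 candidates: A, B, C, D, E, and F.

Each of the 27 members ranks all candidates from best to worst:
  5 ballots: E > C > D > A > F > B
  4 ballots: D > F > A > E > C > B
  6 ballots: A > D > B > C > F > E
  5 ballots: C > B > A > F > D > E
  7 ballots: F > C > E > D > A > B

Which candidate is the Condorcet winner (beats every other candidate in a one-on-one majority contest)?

C vs A: 17–10
C vs B: 21–6
C vs D: 17–10
C vs E: 18–9
C vs F: 16–11
C beats every other candidate.

C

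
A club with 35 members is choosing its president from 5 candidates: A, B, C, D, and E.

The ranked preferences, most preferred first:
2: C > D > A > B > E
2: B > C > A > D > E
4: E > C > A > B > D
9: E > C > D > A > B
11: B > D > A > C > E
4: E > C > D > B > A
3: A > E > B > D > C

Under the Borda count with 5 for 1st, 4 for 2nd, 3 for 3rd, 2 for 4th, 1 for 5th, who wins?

A: 2×3 + 2×3 + 4×3 + 9×2 + 11×3 + 4×1 + 3×5 = 94
B: 2×2 + 2×5 + 4×2 + 9×1 + 11×5 + 4×2 + 3×3 = 103
C: 2×5 + 2×4 + 4×4 + 9×4 + 11×2 + 4×4 + 3×1 = 111
D: 2×4 + 2×2 + 4×1 + 9×3 + 11×4 + 4×3 + 3×2 = 105
E: 2×1 + 2×1 + 4×5 + 9×5 + 11×1 + 4×5 + 3×4 = 112

E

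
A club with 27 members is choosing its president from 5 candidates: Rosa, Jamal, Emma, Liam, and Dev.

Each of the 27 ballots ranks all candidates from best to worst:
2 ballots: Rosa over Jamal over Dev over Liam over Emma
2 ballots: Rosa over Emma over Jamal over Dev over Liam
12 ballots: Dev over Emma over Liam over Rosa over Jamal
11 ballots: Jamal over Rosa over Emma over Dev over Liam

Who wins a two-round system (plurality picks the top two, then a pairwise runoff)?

Round 1 first-place votes: Rosa 4, Jamal 11, Emma 0, Liam 0, Dev 12. Dev and Jamal advance.
Runoff: Dev is ranked above Jamal on 12 ballots, Jamal above Dev on 15.

Jamal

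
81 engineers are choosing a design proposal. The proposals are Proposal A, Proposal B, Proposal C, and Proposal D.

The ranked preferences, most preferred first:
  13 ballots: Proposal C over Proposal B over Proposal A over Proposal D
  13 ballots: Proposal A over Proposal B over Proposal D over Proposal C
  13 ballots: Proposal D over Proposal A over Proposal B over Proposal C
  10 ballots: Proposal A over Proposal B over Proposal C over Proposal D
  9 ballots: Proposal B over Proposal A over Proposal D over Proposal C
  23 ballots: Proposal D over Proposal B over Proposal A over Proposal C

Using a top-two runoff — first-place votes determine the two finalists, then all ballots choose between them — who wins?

Proposal A

Round 1 first-place votes: Proposal A 23, Proposal B 9, Proposal C 13, Proposal D 36. Proposal D and Proposal A advance.
Runoff: Proposal D is ranked above Proposal A on 36 ballots, Proposal A above Proposal D on 45.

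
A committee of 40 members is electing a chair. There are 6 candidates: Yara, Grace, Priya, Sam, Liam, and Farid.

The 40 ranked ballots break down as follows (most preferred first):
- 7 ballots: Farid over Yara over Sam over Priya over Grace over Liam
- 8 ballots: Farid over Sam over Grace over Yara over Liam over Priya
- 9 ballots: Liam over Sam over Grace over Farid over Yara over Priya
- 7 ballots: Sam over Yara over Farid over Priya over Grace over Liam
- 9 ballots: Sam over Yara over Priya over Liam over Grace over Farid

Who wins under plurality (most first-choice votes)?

Sam

First-place votes: Yara 0, Grace 0, Priya 0, Sam 16, Liam 9, Farid 15.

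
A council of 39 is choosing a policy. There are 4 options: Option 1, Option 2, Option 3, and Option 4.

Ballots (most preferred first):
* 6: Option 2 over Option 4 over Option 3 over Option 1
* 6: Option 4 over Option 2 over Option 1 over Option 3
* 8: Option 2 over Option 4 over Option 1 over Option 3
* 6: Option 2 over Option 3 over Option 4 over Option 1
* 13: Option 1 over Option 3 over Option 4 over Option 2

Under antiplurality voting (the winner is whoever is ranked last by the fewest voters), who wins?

Last-place votes: Option 1 12, Option 2 13, Option 3 14, Option 4 0.

Option 4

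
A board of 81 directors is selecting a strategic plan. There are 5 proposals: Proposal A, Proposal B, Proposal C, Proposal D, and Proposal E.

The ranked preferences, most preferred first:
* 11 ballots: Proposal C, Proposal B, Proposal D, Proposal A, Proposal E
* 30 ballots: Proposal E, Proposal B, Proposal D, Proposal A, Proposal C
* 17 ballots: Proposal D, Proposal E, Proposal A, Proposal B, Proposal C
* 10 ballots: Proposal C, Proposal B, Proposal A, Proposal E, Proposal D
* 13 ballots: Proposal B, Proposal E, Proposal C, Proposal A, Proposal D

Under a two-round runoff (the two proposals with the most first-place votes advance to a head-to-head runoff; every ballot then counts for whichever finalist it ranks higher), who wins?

Round 1 first-place votes: Proposal A 0, Proposal B 13, Proposal C 21, Proposal D 17, Proposal E 30. Proposal E and Proposal C advance.
Runoff: Proposal E is ranked above Proposal C on 60 ballots, Proposal C above Proposal E on 21.

Proposal E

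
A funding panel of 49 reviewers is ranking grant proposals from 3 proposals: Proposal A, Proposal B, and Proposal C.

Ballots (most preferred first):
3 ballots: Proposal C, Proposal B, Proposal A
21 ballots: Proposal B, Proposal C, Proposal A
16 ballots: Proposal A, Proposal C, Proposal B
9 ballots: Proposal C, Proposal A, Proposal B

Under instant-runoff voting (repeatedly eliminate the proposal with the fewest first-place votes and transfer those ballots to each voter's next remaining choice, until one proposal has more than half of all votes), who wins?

Round 1: Proposal A 16, Proposal B 21, Proposal C 12. Proposal C eliminated.
Round 2: Proposal A 25, Proposal B 24. Proposal A has a majority (≥25).

Proposal A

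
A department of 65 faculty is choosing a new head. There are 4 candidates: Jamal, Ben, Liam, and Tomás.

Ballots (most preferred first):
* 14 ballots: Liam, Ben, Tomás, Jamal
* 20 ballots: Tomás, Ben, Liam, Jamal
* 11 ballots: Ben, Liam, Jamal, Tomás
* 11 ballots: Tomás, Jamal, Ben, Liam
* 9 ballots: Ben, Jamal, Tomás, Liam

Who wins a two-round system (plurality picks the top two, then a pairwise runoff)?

Round 1 first-place votes: Jamal 0, Ben 20, Liam 14, Tomás 31. Tomás and Ben advance.
Runoff: Tomás is ranked above Ben on 31 ballots, Ben above Tomás on 34.

Ben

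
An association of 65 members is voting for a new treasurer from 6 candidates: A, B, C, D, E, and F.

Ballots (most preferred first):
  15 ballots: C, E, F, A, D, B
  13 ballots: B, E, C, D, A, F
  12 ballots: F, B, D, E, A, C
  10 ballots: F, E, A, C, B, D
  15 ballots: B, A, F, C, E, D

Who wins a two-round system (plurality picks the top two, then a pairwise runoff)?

F

Round 1 first-place votes: A 0, B 28, C 15, D 0, E 0, F 22. B and F advance.
Runoff: B is ranked above F on 28 ballots, F above B on 37.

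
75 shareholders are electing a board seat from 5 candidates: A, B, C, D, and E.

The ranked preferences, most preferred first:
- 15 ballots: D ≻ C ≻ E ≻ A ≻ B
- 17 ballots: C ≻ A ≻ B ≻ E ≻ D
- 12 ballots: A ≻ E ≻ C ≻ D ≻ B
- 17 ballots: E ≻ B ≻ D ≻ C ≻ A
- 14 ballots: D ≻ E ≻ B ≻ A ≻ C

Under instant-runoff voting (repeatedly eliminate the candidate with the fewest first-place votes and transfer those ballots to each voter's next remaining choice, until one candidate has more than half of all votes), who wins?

E

Round 1: A 12, B 0, C 17, D 29, E 17. B eliminated.
Round 2: A 12, C 17, D 29, E 17. A eliminated.
Round 3: C 17, D 29, E 29. C eliminated.
Round 4: D 29, E 46. E has a majority (≥38).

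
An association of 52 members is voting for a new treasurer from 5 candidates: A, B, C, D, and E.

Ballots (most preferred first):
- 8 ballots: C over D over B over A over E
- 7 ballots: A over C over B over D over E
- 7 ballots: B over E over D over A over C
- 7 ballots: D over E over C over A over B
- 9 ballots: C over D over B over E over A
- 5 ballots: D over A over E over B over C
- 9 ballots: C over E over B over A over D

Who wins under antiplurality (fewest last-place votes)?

B

Last-place votes: A 9, B 7, C 12, D 9, E 15.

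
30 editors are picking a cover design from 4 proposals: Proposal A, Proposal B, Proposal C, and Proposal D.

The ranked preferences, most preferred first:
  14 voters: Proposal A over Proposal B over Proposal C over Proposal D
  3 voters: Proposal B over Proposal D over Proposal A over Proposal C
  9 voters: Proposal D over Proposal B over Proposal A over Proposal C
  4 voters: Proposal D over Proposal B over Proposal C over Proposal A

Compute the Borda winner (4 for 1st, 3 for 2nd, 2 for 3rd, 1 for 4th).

Proposal A: 14×4 + 3×2 + 9×2 + 4×1 = 84
Proposal B: 14×3 + 3×4 + 9×3 + 4×3 = 93
Proposal C: 14×2 + 3×1 + 9×1 + 4×2 = 48
Proposal D: 14×1 + 3×3 + 9×4 + 4×4 = 75

Proposal B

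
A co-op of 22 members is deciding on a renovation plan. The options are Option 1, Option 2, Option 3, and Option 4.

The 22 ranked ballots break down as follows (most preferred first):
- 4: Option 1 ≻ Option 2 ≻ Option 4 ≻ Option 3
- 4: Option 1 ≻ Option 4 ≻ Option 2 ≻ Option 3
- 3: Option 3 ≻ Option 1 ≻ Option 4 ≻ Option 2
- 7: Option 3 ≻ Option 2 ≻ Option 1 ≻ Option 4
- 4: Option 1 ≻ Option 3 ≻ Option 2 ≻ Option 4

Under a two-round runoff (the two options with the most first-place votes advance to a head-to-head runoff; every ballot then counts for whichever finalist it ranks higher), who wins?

Round 1 first-place votes: Option 1 12, Option 2 0, Option 3 10, Option 4 0. Option 1 and Option 3 advance.
Runoff: Option 1 is ranked above Option 3 on 12 ballots, Option 3 above Option 1 on 10.

Option 1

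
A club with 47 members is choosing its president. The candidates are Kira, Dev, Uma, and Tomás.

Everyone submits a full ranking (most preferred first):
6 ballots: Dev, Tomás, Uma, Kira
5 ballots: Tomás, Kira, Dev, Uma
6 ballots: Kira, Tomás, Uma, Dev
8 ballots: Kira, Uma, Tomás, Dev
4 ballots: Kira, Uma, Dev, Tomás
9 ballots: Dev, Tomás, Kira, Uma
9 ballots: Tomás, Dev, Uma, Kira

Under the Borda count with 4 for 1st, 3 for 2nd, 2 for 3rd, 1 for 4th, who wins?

Kira: 6×1 + 5×3 + 6×4 + 8×4 + 4×4 + 9×2 + 9×1 = 120
Dev: 6×4 + 5×2 + 6×1 + 8×1 + 4×2 + 9×4 + 9×3 = 119
Uma: 6×2 + 5×1 + 6×2 + 8×3 + 4×3 + 9×1 + 9×2 = 92
Tomás: 6×3 + 5×4 + 6×3 + 8×2 + 4×1 + 9×3 + 9×4 = 139

Tomás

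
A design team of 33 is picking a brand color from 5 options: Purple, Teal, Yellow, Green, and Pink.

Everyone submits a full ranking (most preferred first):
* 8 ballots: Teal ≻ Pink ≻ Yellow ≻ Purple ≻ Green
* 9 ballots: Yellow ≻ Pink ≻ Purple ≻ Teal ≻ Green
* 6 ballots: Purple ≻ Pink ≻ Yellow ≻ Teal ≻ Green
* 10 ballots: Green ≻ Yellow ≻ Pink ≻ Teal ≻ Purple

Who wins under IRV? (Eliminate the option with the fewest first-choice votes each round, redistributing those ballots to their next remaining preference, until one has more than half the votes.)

Yellow

Round 1: Purple 6, Teal 8, Yellow 9, Green 10, Pink 0. Pink eliminated.
Round 2: Purple 6, Teal 8, Yellow 9, Green 10. Purple eliminated.
Round 3: Teal 8, Yellow 15, Green 10. Teal eliminated.
Round 4: Yellow 23, Green 10. Yellow has a majority (≥17).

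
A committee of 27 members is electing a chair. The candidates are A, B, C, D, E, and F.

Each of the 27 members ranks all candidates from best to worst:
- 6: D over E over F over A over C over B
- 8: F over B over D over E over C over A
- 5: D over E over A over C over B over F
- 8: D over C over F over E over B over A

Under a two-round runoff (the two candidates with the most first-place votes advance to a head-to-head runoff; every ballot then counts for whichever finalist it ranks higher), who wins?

D

Round 1 first-place votes: A 0, B 0, C 0, D 19, E 0, F 8. D and F advance.
Runoff: D is ranked above F on 19 ballots, F above D on 8.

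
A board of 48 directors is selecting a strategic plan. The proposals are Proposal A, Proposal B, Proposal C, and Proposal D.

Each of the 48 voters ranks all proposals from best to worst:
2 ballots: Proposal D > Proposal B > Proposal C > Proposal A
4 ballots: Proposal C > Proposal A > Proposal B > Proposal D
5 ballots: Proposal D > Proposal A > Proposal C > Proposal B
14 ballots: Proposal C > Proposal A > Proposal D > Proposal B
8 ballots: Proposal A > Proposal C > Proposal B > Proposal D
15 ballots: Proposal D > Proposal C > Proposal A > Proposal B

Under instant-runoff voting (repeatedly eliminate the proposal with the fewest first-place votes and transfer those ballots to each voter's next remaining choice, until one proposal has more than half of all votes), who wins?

Proposal C

Round 1: Proposal A 8, Proposal B 0, Proposal C 18, Proposal D 22. Proposal B eliminated.
Round 2: Proposal A 8, Proposal C 18, Proposal D 22. Proposal A eliminated.
Round 3: Proposal C 26, Proposal D 22. Proposal C has a majority (≥25).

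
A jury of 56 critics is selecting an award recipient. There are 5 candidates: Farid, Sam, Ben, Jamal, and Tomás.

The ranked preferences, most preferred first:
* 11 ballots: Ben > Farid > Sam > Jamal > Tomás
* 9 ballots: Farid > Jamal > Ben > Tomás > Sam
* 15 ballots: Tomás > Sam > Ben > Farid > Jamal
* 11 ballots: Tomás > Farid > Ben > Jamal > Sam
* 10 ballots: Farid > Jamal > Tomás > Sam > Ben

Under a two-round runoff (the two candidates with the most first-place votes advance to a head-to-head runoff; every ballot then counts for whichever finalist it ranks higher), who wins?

Farid

Round 1 first-place votes: Farid 19, Sam 0, Ben 11, Jamal 0, Tomás 26. Tomás and Farid advance.
Runoff: Tomás is ranked above Farid on 26 ballots, Farid above Tomás on 30.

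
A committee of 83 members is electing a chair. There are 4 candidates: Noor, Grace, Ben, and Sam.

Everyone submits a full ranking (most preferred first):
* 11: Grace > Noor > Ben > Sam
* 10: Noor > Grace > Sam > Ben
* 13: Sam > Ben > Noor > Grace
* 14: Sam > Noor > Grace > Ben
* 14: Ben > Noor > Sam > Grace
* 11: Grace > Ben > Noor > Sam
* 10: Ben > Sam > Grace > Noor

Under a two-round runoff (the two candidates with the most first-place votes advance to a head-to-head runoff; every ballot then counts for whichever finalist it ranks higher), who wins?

Round 1 first-place votes: Noor 10, Grace 22, Ben 24, Sam 27. Sam and Ben advance.
Runoff: Sam is ranked above Ben on 37 ballots, Ben above Sam on 46.

Ben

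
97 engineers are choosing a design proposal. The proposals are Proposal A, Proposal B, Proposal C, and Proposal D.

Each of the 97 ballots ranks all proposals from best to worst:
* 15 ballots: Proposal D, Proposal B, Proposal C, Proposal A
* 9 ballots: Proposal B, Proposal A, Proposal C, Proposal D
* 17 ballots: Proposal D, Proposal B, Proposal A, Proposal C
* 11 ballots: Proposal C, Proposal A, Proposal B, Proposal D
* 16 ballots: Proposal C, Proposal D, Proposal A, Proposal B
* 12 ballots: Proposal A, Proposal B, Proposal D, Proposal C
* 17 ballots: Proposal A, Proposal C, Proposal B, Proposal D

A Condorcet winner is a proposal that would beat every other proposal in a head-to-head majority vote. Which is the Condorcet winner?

Proposal A

Proposal A vs Proposal B: 56–41
Proposal A vs Proposal C: 55–42
Proposal A vs Proposal D: 49–48
Proposal A beats every other proposal.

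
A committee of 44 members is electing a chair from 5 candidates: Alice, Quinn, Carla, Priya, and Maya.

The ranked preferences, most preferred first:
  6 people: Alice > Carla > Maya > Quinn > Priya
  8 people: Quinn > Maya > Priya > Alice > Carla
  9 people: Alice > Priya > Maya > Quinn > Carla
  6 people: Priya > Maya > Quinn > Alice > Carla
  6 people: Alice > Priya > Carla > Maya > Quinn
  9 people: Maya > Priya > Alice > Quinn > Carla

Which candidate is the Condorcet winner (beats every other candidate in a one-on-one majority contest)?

Maya vs Alice: 23–21
Maya vs Quinn: 36–8
Maya vs Carla: 32–12
Maya vs Priya: 23–21
Maya beats every other candidate.

Maya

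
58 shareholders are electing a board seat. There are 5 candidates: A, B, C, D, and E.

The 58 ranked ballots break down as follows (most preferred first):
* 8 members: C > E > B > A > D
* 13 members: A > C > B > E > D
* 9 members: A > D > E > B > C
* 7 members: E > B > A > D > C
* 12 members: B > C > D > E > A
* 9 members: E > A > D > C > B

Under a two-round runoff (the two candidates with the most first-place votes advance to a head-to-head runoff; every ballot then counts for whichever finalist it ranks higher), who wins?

E

Round 1 first-place votes: A 22, B 12, C 8, D 0, E 16. A and E advance.
Runoff: A is ranked above E on 22 ballots, E above A on 36.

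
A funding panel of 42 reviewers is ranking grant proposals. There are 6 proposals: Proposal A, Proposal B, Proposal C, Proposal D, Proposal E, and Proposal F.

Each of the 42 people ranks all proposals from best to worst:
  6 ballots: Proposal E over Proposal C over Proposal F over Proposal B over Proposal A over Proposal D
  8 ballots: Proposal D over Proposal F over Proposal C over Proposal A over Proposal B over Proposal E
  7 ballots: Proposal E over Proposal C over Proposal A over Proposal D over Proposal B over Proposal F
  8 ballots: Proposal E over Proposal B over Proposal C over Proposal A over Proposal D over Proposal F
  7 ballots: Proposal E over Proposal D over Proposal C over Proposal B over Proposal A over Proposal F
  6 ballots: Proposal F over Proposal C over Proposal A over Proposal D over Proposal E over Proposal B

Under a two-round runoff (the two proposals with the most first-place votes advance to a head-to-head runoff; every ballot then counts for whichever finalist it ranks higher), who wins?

Proposal E

Round 1 first-place votes: Proposal A 0, Proposal B 0, Proposal C 0, Proposal D 8, Proposal E 28, Proposal F 6. Proposal E and Proposal D advance.
Runoff: Proposal E is ranked above Proposal D on 28 ballots, Proposal D above Proposal E on 14.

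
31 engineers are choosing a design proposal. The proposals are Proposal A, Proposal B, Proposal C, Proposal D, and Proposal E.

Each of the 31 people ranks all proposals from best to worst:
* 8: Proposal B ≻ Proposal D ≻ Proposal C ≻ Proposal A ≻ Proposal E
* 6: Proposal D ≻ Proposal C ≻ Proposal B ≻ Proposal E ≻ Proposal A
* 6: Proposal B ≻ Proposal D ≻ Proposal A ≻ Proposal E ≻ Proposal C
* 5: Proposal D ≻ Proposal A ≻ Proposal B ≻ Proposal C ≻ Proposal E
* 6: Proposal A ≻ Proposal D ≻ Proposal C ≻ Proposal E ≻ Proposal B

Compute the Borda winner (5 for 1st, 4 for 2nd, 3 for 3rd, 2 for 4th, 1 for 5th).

Proposal D

Proposal A: 8×2 + 6×1 + 6×3 + 5×4 + 6×5 = 90
Proposal B: 8×5 + 6×3 + 6×5 + 5×3 + 6×1 = 109
Proposal C: 8×3 + 6×4 + 6×1 + 5×2 + 6×3 = 82
Proposal D: 8×4 + 6×5 + 6×4 + 5×5 + 6×4 = 135
Proposal E: 8×1 + 6×2 + 6×2 + 5×1 + 6×2 = 49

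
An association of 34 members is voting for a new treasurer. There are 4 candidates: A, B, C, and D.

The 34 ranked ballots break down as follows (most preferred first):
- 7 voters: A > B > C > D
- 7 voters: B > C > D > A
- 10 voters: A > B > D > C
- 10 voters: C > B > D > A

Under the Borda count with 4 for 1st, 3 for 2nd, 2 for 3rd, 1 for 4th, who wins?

A: 7×4 + 7×1 + 10×4 + 10×1 = 85
B: 7×3 + 7×4 + 10×3 + 10×3 = 109
C: 7×2 + 7×3 + 10×1 + 10×4 = 85
D: 7×1 + 7×2 + 10×2 + 10×2 = 61

B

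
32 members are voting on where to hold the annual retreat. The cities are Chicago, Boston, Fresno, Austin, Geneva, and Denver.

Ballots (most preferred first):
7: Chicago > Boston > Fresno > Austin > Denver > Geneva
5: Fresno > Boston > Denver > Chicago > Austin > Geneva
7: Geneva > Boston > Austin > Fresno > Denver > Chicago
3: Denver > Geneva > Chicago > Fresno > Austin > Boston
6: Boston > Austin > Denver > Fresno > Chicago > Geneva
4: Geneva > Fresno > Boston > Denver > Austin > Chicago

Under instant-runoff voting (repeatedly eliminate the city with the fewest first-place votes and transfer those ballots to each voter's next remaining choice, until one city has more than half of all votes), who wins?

Boston

Round 1: Chicago 7, Boston 6, Fresno 5, Austin 0, Geneva 11, Denver 3. Austin eliminated.
Round 2: Chicago 7, Boston 6, Fresno 5, Geneva 11, Denver 3. Denver eliminated.
Round 3: Chicago 7, Boston 6, Fresno 5, Geneva 14. Fresno eliminated.
Round 4: Chicago 7, Boston 11, Geneva 14. Chicago eliminated.
Round 5: Boston 18, Geneva 14. Boston has a majority (≥17).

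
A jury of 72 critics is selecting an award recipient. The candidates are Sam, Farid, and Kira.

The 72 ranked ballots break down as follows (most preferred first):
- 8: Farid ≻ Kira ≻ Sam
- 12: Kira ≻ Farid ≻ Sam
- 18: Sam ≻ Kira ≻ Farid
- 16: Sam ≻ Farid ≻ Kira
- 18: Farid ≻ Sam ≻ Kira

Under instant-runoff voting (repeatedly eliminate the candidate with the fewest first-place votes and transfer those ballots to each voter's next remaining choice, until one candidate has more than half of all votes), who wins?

Farid

Round 1: Sam 34, Farid 26, Kira 12. Kira eliminated.
Round 2: Sam 34, Farid 38. Farid has a majority (≥37).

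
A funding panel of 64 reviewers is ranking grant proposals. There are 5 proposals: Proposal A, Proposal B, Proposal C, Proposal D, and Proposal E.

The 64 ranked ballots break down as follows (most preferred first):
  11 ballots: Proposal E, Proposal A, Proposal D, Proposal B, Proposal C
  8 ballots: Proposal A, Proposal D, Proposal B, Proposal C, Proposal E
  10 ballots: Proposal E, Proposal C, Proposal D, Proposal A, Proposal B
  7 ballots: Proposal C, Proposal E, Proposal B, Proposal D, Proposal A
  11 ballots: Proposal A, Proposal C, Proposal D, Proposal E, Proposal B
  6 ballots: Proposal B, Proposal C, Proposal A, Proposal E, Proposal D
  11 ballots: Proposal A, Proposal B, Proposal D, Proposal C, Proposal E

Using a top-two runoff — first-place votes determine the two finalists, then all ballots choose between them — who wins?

Round 1 first-place votes: Proposal A 30, Proposal B 6, Proposal C 7, Proposal D 0, Proposal E 21. Proposal A and Proposal E advance.
Runoff: Proposal A is ranked above Proposal E on 36 ballots, Proposal E above Proposal A on 28.

Proposal A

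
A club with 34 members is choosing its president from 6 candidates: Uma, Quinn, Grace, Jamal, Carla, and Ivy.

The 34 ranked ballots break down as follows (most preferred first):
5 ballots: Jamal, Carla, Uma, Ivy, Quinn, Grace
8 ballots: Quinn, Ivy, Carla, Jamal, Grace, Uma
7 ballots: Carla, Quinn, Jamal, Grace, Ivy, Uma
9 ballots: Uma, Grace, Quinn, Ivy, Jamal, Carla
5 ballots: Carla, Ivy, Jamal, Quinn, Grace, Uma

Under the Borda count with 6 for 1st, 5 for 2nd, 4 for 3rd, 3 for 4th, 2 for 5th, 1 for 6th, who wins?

Quinn

Uma: 5×4 + 8×1 + 7×1 + 9×6 + 5×1 = 94
Quinn: 5×2 + 8×6 + 7×5 + 9×4 + 5×3 = 144
Grace: 5×1 + 8×2 + 7×3 + 9×5 + 5×2 = 97
Jamal: 5×6 + 8×3 + 7×4 + 9×2 + 5×4 = 120
Carla: 5×5 + 8×4 + 7×6 + 9×1 + 5×6 = 138
Ivy: 5×3 + 8×5 + 7×2 + 9×3 + 5×5 = 121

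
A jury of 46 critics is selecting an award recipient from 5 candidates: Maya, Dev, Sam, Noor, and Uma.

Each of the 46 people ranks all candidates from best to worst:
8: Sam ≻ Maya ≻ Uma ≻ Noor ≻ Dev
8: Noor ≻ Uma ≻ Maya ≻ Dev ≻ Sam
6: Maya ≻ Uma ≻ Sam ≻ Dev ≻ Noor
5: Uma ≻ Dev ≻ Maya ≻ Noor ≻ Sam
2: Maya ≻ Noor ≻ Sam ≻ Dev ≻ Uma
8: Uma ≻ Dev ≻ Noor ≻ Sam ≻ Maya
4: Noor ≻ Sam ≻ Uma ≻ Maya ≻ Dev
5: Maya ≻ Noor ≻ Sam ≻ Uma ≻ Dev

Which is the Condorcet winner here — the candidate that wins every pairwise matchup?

Uma

Uma vs Maya: 25–21
Uma vs Dev: 44–2
Uma vs Sam: 27–19
Uma vs Noor: 27–19
Uma beats every other candidate.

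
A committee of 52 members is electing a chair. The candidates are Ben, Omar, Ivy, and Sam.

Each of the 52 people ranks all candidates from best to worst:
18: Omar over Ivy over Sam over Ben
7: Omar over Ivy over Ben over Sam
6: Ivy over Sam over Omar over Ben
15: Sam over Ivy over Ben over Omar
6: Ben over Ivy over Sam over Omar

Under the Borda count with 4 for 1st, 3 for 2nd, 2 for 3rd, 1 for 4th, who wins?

Ivy

Ben: 18×1 + 7×2 + 6×1 + 15×2 + 6×4 = 92
Omar: 18×4 + 7×4 + 6×2 + 15×1 + 6×1 = 133
Ivy: 18×3 + 7×3 + 6×4 + 15×3 + 6×3 = 162
Sam: 18×2 + 7×1 + 6×3 + 15×4 + 6×2 = 133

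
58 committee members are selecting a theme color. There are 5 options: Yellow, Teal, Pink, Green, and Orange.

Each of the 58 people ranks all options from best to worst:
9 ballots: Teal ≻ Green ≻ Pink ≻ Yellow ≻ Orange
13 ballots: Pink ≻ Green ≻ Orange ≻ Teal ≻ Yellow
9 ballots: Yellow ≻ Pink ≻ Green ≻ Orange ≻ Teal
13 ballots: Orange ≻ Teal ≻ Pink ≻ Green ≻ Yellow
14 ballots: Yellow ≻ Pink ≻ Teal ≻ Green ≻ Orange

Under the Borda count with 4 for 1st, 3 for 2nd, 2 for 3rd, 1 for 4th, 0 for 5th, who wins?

Yellow: 9×1 + 13×0 + 9×4 + 13×0 + 14×4 = 101
Teal: 9×4 + 13×1 + 9×0 + 13×3 + 14×2 = 116
Pink: 9×2 + 13×4 + 9×3 + 13×2 + 14×3 = 165
Green: 9×3 + 13×3 + 9×2 + 13×1 + 14×1 = 111
Orange: 9×0 + 13×2 + 9×1 + 13×4 + 14×0 = 87

Pink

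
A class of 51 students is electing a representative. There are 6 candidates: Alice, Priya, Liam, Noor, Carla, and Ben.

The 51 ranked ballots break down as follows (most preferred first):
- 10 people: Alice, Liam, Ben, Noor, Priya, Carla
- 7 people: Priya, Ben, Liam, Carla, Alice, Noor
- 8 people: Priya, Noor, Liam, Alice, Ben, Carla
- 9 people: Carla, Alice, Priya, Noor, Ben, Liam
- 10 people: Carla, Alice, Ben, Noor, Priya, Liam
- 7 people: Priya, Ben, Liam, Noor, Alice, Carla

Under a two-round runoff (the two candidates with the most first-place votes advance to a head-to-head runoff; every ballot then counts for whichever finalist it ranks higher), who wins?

Priya

Round 1 first-place votes: Alice 10, Priya 22, Liam 0, Noor 0, Carla 19, Ben 0. Priya and Carla advance.
Runoff: Priya is ranked above Carla on 32 ballots, Carla above Priya on 19.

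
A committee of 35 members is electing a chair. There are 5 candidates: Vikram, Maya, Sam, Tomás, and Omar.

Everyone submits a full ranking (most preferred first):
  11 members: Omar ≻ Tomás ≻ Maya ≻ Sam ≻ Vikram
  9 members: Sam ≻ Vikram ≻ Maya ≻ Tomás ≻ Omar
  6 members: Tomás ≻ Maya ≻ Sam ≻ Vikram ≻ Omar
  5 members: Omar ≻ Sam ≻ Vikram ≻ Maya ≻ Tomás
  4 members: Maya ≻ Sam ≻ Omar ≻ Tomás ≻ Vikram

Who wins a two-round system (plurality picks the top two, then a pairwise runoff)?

Round 1 first-place votes: Vikram 0, Maya 4, Sam 9, Tomás 6, Omar 16. Omar and Sam advance.
Runoff: Omar is ranked above Sam on 16 ballots, Sam above Omar on 19.

Sam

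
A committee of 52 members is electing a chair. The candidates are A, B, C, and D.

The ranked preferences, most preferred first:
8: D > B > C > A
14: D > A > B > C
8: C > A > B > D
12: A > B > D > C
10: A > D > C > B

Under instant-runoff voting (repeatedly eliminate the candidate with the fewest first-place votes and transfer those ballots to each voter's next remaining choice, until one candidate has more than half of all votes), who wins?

Round 1: A 22, B 0, C 8, D 22. B eliminated.
Round 2: A 22, C 8, D 22. C eliminated.
Round 3: A 30, D 22. A has a majority (≥27).

A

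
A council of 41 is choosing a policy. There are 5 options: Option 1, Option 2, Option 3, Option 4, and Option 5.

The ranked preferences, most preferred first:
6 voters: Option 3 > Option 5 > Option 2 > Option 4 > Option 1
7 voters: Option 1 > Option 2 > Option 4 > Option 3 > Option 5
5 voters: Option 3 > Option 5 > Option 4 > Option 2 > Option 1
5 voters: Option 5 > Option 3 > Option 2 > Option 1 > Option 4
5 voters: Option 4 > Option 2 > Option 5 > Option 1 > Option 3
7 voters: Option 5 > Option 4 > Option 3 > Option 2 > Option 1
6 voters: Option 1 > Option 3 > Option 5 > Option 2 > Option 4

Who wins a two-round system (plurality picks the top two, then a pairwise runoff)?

Round 1 first-place votes: Option 1 13, Option 2 0, Option 3 11, Option 4 5, Option 5 12. Option 1 and Option 5 advance.
Runoff: Option 1 is ranked above Option 5 on 13 ballots, Option 5 above Option 1 on 28.

Option 5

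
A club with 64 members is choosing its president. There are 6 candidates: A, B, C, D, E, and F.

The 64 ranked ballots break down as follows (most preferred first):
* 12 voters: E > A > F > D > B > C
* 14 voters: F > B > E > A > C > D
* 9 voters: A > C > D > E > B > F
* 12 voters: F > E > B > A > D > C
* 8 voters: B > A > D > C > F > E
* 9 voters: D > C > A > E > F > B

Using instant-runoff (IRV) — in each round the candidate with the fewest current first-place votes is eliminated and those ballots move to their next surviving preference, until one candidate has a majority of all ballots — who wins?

A

Round 1: A 9, B 8, C 0, D 9, E 12, F 26. C eliminated.
Round 2: A 9, B 8, D 9, E 12, F 26. B eliminated.
Round 3: A 17, D 9, E 12, F 26. D eliminated.
Round 4: A 26, E 12, F 26. E eliminated.
Round 5: A 38, F 26. A has a majority (≥33).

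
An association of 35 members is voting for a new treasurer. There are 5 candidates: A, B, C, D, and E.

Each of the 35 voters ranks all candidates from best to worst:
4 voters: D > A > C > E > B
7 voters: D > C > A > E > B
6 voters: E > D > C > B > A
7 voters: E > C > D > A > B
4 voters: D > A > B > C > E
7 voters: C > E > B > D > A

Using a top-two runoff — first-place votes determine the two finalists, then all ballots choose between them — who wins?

E

Round 1 first-place votes: A 0, B 0, C 7, D 15, E 13. D and E advance.
Runoff: D is ranked above E on 15 ballots, E above D on 20.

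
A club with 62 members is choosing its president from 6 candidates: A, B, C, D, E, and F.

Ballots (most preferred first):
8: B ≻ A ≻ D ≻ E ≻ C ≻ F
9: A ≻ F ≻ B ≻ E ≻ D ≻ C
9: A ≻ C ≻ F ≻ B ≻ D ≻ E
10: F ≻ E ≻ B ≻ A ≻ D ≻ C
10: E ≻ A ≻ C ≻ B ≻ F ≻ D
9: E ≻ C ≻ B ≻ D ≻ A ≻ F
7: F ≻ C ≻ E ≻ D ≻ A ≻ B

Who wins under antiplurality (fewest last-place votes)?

A

Last-place votes: A 0, B 7, C 19, D 10, E 9, F 17.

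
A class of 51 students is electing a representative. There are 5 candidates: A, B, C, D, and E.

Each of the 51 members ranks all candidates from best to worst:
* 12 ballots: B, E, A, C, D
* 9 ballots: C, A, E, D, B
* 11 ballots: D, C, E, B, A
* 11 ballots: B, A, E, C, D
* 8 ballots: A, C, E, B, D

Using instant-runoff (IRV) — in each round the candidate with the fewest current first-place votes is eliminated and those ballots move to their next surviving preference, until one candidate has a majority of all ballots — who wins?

C

Round 1: A 8, B 23, C 9, D 11, E 0. E eliminated.
Round 2: A 8, B 23, C 9, D 11. A eliminated.
Round 3: B 23, C 17, D 11. D eliminated.
Round 4: B 23, C 28. C has a majority (≥26).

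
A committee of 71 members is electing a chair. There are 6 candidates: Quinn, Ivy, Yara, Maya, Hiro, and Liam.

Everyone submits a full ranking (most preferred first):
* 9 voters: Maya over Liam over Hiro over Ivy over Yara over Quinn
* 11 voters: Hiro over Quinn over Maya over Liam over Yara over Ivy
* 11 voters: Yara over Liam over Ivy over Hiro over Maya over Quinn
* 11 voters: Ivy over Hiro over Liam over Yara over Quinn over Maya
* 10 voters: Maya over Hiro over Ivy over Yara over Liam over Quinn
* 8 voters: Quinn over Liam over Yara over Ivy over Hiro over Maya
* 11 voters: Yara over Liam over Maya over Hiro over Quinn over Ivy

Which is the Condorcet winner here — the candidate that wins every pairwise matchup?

Liam vs Quinn: 52–19
Liam vs Ivy: 50–21
Liam vs Yara: 39–32
Liam vs Maya: 41–30
Liam vs Hiro: 39–32
Liam beats every other candidate.

Liam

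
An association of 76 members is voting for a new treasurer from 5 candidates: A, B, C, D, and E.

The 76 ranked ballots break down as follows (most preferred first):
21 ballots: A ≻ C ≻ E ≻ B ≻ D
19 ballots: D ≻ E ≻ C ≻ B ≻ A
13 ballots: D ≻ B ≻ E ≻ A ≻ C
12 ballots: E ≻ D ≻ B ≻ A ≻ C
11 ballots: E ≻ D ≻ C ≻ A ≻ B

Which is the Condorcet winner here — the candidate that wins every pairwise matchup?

E

E vs A: 55–21
E vs B: 63–13
E vs C: 55–21
E vs D: 44–32
E beats every other candidate.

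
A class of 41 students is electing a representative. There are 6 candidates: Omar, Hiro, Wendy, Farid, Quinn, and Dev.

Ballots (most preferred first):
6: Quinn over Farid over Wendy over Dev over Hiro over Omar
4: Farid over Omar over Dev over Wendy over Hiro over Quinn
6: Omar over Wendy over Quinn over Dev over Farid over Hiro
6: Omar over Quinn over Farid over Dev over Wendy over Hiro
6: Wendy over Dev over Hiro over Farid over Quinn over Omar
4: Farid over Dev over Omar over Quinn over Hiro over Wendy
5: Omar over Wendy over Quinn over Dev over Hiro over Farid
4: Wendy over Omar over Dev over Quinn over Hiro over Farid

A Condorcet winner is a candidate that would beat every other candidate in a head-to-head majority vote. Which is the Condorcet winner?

Omar

Omar vs Hiro: 29–12
Omar vs Wendy: 25–16
Omar vs Farid: 21–20
Omar vs Quinn: 29–12
Omar vs Dev: 25–16
Omar beats every other candidate.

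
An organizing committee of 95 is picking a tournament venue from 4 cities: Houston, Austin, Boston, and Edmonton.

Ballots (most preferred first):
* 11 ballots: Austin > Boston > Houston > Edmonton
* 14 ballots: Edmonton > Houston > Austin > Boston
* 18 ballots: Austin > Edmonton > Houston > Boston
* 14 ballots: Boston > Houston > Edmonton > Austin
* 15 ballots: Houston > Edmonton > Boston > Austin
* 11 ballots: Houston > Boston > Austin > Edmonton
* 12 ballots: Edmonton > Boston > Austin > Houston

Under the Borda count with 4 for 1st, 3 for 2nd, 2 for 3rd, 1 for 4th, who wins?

Houston: 11×2 + 14×3 + 18×2 + 14×3 + 15×4 + 11×4 + 12×1 = 258
Austin: 11×4 + 14×2 + 18×4 + 14×1 + 15×1 + 11×2 + 12×2 = 219
Boston: 11×3 + 14×1 + 18×1 + 14×4 + 15×2 + 11×3 + 12×3 = 220
Edmonton: 11×1 + 14×4 + 18×3 + 14×2 + 15×3 + 11×1 + 12×4 = 253

Houston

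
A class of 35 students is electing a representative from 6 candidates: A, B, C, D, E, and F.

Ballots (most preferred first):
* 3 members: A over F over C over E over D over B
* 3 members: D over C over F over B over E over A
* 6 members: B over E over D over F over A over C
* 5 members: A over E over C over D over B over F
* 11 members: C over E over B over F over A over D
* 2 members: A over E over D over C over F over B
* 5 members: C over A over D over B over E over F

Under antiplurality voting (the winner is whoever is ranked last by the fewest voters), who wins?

Last-place votes: A 3, B 5, C 6, D 11, E 0, F 10.

E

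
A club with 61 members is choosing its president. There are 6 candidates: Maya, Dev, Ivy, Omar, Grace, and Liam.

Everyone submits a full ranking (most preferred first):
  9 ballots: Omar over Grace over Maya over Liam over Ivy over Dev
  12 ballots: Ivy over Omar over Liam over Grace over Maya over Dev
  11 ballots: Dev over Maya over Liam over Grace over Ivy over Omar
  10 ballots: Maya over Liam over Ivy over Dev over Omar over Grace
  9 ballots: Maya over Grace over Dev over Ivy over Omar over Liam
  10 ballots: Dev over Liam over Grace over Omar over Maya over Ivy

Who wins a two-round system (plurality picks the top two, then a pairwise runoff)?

Maya

Round 1 first-place votes: Maya 19, Dev 21, Ivy 12, Omar 9, Grace 0, Liam 0. Dev and Maya advance.
Runoff: Dev is ranked above Maya on 21 ballots, Maya above Dev on 40.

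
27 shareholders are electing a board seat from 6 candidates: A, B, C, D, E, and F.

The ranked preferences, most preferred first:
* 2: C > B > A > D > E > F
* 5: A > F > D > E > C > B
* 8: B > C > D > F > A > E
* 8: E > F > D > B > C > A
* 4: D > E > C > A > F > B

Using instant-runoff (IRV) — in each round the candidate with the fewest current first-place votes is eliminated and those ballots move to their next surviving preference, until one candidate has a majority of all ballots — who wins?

Round 1: A 5, B 8, C 2, D 4, E 8, F 0. F eliminated.
Round 2: A 5, B 8, C 2, D 4, E 8. C eliminated.
Round 3: A 5, B 10, D 4, E 8. D eliminated.
Round 4: A 5, B 10, E 12. A eliminated.
Round 5: B 10, E 17. E has a majority (≥14).

E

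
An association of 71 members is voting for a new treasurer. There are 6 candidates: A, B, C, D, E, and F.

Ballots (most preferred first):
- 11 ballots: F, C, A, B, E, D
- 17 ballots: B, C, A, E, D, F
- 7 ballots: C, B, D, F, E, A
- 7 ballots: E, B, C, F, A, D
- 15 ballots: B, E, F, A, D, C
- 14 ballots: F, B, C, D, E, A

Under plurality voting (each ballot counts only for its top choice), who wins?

B

First-place votes: A 0, B 32, C 7, D 0, E 7, F 25.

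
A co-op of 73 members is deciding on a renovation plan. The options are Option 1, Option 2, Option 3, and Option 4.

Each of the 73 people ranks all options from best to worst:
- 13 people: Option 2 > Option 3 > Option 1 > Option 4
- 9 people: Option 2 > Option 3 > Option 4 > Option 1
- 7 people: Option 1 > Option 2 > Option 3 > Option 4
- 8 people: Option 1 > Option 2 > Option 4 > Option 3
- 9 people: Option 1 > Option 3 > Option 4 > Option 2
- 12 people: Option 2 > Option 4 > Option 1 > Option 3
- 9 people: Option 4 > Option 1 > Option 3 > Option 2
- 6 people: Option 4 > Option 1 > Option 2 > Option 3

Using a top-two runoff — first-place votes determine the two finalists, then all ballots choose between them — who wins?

Option 1

Round 1 first-place votes: Option 1 24, Option 2 34, Option 3 0, Option 4 15. Option 2 and Option 1 advance.
Runoff: Option 2 is ranked above Option 1 on 34 ballots, Option 1 above Option 2 on 39.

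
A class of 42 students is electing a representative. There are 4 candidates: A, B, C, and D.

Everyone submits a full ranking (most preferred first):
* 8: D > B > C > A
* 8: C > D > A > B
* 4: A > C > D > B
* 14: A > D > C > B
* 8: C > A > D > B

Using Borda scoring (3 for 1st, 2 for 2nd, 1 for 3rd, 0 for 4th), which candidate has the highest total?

A: 8×0 + 8×1 + 4×3 + 14×3 + 8×2 = 78
B: 8×2 + 8×0 + 4×0 + 14×0 + 8×0 = 16
C: 8×1 + 8×3 + 4×2 + 14×1 + 8×3 = 78
D: 8×3 + 8×2 + 4×1 + 14×2 + 8×1 = 80

D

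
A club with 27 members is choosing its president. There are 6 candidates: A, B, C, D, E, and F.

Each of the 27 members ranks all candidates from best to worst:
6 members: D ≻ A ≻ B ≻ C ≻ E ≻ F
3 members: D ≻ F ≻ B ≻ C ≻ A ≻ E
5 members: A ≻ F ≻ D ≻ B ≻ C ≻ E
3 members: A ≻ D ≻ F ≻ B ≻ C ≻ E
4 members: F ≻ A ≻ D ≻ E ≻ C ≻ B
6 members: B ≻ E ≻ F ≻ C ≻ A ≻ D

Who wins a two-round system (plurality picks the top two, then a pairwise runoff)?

A

Round 1 first-place votes: A 8, B 6, C 0, D 9, E 0, F 4. D and A advance.
Runoff: D is ranked above A on 9 ballots, A above D on 18.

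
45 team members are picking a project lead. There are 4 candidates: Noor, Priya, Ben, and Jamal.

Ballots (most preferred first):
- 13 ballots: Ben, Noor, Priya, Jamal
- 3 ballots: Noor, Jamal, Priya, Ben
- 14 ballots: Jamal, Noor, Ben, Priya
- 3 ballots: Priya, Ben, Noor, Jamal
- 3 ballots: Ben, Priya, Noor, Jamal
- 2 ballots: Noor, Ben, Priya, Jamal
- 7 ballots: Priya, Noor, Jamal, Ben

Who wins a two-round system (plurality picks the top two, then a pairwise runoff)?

Round 1 first-place votes: Noor 5, Priya 10, Ben 16, Jamal 14. Ben and Jamal advance.
Runoff: Ben is ranked above Jamal on 21 ballots, Jamal above Ben on 24.

Jamal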